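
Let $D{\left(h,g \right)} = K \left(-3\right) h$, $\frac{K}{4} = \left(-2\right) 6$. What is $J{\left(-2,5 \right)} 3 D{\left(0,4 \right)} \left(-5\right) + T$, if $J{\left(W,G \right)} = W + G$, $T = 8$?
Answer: $8$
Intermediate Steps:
$K = -48$ ($K = 4 \left(\left(-2\right) 6\right) = 4 \left(-12\right) = -48$)
$D{\left(h,g \right)} = 144 h$ ($D{\left(h,g \right)} = \left(-48\right) \left(-3\right) h = 144 h$)
$J{\left(W,G \right)} = G + W$
$J{\left(-2,5 \right)} 3 D{\left(0,4 \right)} \left(-5\right) + T = \left(5 - 2\right) 3 \cdot 144 \cdot 0 \left(-5\right) + 8 = 3 \cdot 3 \cdot 0 \left(-5\right) + 8 = 3 \cdot 0 \left(-5\right) + 8 = 3 \cdot 0 + 8 = 0 + 8 = 8$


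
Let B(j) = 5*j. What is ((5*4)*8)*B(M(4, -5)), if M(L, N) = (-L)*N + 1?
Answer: 16800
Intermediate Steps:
M(L, N) = 1 - L*N (M(L, N) = -L*N + 1 = 1 - L*N)
((5*4)*8)*B(M(4, -5)) = ((5*4)*8)*(5*(1 - 1*4*(-5))) = (20*8)*(5*(1 + 20)) = 160*(5*21) = 160*105 = 16800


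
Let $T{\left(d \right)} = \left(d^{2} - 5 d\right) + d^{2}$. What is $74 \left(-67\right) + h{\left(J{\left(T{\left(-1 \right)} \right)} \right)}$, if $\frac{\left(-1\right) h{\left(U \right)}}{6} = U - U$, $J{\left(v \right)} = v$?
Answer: $-4958$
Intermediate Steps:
$T{\left(d \right)} = - 5 d + 2 d^{2}$
$h{\left(U \right)} = 0$ ($h{\left(U \right)} = - 6 \left(U - U\right) = \left(-6\right) 0 = 0$)
$74 \left(-67\right) + h{\left(J{\left(T{\left(-1 \right)} \right)} \right)} = 74 \left(-67\right) + 0 = -4958 + 0 = -4958$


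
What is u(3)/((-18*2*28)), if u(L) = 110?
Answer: -55/504 ≈ -0.10913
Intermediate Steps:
u(3)/((-18*2*28)) = 110/((-18*2*28)) = 110/((-36*28)) = 110/(-1008) = 110*(-1/1008) = -55/504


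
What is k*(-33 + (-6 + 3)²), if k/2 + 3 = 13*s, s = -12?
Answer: 7632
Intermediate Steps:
k = -318 (k = -6 + 2*(13*(-12)) = -6 + 2*(-156) = -6 - 312 = -318)
k*(-33 + (-6 + 3)²) = -318*(-33 + (-6 + 3)²) = -318*(-33 + (-3)²) = -318*(-33 + 9) = -318*(-24) = 7632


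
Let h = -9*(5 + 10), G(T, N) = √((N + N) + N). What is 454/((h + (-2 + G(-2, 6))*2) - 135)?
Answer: -31099/18751 - 681*√2/18751 ≈ -1.7099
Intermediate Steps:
G(T, N) = √3*√N (G(T, N) = √(2*N + N) = √(3*N) = √3*√N)
h = -135 (h = -9*15 = -135)
454/((h + (-2 + G(-2, 6))*2) - 135) = 454/((-135 + (-2 + √3*√6)*2) - 135) = 454/((-135 + (-2 + 3*√2)*2) - 135) = 454/((-135 + (-4 + 6*√2)) - 135) = 454/((-139 + 6*√2) - 135) = 454/(-274 + 6*√2)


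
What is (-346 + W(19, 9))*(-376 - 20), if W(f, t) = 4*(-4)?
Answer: 143352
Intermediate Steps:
W(f, t) = -16
(-346 + W(19, 9))*(-376 - 20) = (-346 - 16)*(-376 - 20) = -362*(-396) = 143352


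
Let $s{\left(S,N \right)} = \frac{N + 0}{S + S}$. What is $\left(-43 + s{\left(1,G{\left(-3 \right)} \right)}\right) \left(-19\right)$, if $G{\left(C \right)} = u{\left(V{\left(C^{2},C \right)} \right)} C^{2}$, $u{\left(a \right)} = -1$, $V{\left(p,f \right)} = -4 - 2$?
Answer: $\frac{1805}{2} \approx 902.5$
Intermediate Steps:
$V{\left(p,f \right)} = -6$
$G{\left(C \right)} = - C^{2}$
$s{\left(S,N \right)} = \frac{N}{2 S}$
$\left(-43 + s{\left(1,G{\left(-3 \right)} \right)}\right) \left(-19\right) = \left(-43 + \frac{\left(-1\right) \left(-3\right)^{2}}{2 \cdot 1}\right) \left(-19\right) = \left(-43 + \frac{1}{2} \left(\left(-1\right) 9\right) 1\right) \left(-19\right) = \left(-43 + \frac{1}{2} \left(-9\right) 1\right) \left(-19\right) = \left(-43 - \frac{9}{2}\right) \left(-19\right) = \left(- \frac{95}{2}\right) \left(-19\right) = \frac{1805}{2}$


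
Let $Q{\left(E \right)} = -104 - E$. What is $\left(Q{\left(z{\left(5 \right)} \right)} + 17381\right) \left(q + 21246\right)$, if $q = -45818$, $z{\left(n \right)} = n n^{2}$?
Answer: $-421458944$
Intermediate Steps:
$z{\left(n \right)} = n^{3}$
$\left(Q{\left(z{\left(5 \right)} \right)} + 17381\right) \left(q + 21246\right) = \left(\left(-104 - 5^{3}\right) + 17381\right) \left(-45818 + 21246\right) = \left(\left(-104 - 125\right) + 17381\right) \left(-24572\right) = \left(-229 + 17381\right) \left(-24572\right) = 17152 \left(-24572\right) = -421458944$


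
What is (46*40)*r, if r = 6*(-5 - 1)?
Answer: -66240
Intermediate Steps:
r = -36 (r = 6*(-6) = -36)
(46*40)*r = (46*40)*(-36) = 1840*(-36) = -66240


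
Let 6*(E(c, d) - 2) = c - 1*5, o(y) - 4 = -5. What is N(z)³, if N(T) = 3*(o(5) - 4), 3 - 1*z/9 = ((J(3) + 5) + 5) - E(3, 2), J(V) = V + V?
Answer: -3375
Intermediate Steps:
J(V) = 2*V
o(y) = -1 (o(y) = 4 - 5 = -1)
E(c, d) = 7/6 + c/6 (E(c, d) = 2 + (c - 1*5)/6 = 2 + (c - 5)/6 = 2 + (-5 + c)/6 = 2 + (-⅚ + c/6) = 7/6 + c/6)
z = -102 (z = 27 - 9*(((2*3 + 5) + 5) - (7/6 + (⅙)*3)) = 27 - 9*(((6 + 5) + 5) - (7/6 + ½)) = 27 - 9*((11 + 5) - 1*5/3) = 27 - 9*(16 - 5/3) = 27 - 9*43/3 = 27 - 129 = -102)
N(T) = -15 (N(T) = 3*(-1 - 4) = 3*(-5) = -15)
N(z)³ = (-15)³ = -3375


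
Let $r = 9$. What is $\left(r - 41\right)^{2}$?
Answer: $1024$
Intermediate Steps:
$\left(r - 41\right)^{2} = \left(9 - 41\right)^{2} = \left(-32\right)^{2} = 1024$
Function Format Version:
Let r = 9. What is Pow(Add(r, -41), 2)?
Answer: 1024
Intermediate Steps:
Pow(Add(r, -41), 2) = Pow(Add(9, -41), 2) = Pow(-32, 2) = 1024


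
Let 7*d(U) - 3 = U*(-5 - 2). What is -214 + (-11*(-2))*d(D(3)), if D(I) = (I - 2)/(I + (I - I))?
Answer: -4450/21 ≈ -211.90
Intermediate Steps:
D(I) = (-2 + I)/I (D(I) = (-2 + I)/(I + 0) = (-2 + I)/I)
d(U) = 3/7 - U (d(U) = 3/7 + (U*(-5 - 2))/7 = 3/7 + (U*(-7))/7 = 3/7 + (-7*U)/7 = 3/7 - U)
-214 + (-11*(-2))*d(D(3)) = -214 + (-11*(-2))*(3/7 - (-2 + 3)/3) = -214 + 22*(3/7 - 1/3) = -214 + 22*(2/21) = -214 + 44/21 = -4450/21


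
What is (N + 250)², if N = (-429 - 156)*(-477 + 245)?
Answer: 18487840900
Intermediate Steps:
N = 135720 (N = -585*(-232) = 135720)
(N + 250)² = (135720 + 250)² = 135970² = 18487840900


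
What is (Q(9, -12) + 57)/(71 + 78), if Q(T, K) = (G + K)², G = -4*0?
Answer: 201/149 ≈ 1.3490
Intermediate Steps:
G = 0
Q(T, K) = K² (Q(T, K) = (0 + K)² = K²)
(Q(9, -12) + 57)/(71 + 78) = ((-12)² + 57)/(71 + 78) = (144 + 57)/149 = 201*(1/149) = 201/149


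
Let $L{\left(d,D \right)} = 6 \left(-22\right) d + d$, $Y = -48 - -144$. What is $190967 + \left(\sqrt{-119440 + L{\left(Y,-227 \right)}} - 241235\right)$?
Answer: $-50268 + 4 i \sqrt{8251} \approx -50268.0 + 363.34 i$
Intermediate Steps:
$Y = 96$ ($Y = -48 + 144 = 96$)
$L{\left(d,D \right)} = - 131 d$ ($L{\left(d,D \right)} = - 132 d + d = - 131 d$)
$190967 + \left(\sqrt{-119440 + L{\left(Y,-227 \right)}} - 241235\right) = 190967 - \left(241235 - \sqrt{-119440 - 12576}\right) = 190967 - \left(241235 - \sqrt{-132016}\right) = 190967 - \left(241235 - 4 i \sqrt{8251}\right) = -50268 + 4 i \sqrt{8251}$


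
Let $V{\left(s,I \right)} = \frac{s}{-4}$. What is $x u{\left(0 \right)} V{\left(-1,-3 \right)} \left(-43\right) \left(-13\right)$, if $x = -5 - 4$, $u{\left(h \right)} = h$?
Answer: $0$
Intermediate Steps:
$x = -9$ ($x = -5 - 4 = -9$)
$V{\left(s,I \right)} = - \frac{s}{4}$ ($V{\left(s,I \right)} = s \left(- \frac{1}{4}\right) = - \frac{s}{4}$)
$x u{\left(0 \right)} V{\left(-1,-3 \right)} \left(-43\right) \left(-13\right) = \left(-9\right) 0 \left(\left(- \frac{1}{4}\right) \left(-1\right)\right) \left(-43\right) \left(-13\right) = 0 \cdot \frac{1}{4} \left(-43\right) \left(-13\right) = 0 \left(-43\right) \left(-13\right) = 0 \left(-13\right) = 0$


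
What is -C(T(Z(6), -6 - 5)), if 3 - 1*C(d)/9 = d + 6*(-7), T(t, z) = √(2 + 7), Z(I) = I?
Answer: -378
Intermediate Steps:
T(t, z) = 3 (T(t, z) = √9 = 3)
C(d) = 405 - 9*d (C(d) = 27 - 9*(d + 6*(-7)) = 27 - 9*(d - 42) = 27 - 9*(-42 + d) = 27 + (378 - 9*d) = 405 - 9*d)
-C(T(Z(6), -6 - 5)) = -(405 - 9*3) = -(405 - 27) = -1*378 = -378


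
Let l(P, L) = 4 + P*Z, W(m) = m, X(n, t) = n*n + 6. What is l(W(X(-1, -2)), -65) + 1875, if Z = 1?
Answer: 1886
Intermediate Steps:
X(n, t) = 6 + n² (X(n, t) = n² + 6 = 6 + n²)
l(P, L) = 4 + P (l(P, L) = 4 + P*1 = 4 + P)
l(W(X(-1, -2)), -65) + 1875 = (4 + (6 + (-1)²)) + 1875 = (4 + (6 + 1)) + 1875 = (4 + 7) + 1875 = 11 + 1875 = 1886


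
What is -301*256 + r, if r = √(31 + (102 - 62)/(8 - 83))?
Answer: -77056 + √6855/15 ≈ -77051.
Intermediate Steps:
r = √6855/15 (r = √(31 + 40/(-75)) = √(31 + 40*(-1/75)) = √(31 - 8/15) = √(457/15) = √6855/15 ≈ 5.5197)
-301*256 + r = -301*256 + √6855/15 = -77056 + √6855/15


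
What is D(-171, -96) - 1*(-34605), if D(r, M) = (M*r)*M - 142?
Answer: -1541473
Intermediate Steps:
D(r, M) = -142 + r*M**2 (D(r, M) = r*M**2 - 142 = -142 + r*M**2)
D(-171, -96) - 1*(-34605) = (-142 - 171*(-96)**2) - 1*(-34605) = (-142 - 171*9216) + 34605 = (-142 - 1575936) + 34605 = -1576078 + 34605 = -1541473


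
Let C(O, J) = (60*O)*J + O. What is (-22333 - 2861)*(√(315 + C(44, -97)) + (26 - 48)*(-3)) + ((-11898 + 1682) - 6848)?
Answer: -1679868 - 25194*I*√255721 ≈ -1.6799e+6 - 1.274e+7*I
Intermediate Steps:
C(O, J) = O + 60*J*O (C(O, J) = 60*J*O + O = O + 60*J*O)
(-22333 - 2861)*(√(315 + C(44, -97)) + (26 - 48)*(-3)) + ((-11898 + 1682) - 6848) = (-22333 - 2861)*(√(315 + 44*(1 + 60*(-97))) + (26 - 48)*(-3)) + ((-11898 + 1682) - 6848) = -25194*(√(315 + 44*(1 - 5820)) - 22*(-3)) + (-10216 - 6848) = -25194*(√(315 + 44*(-5819)) + 66) - 17064 = -25194*(√(315 - 256036) + 66) - 17064 = -25194*(√(-255721) + 66) - 17064 = -25194*(I*√255721 + 66) - 17064 = -25194*(66 + I*√255721) - 17064 = (-1662804 - 25194*I*√255721) - 17064 = -1679868 - 25194*I*√255721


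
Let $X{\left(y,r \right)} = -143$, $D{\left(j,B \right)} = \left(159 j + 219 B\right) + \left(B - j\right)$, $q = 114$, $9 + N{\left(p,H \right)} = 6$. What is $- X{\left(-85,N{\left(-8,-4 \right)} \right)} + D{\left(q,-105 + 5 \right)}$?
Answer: $-3845$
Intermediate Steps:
$N{\left(p,H \right)} = -3$ ($N{\left(p,H \right)} = -9 + 6 = -3$)
$D{\left(j,B \right)} = 158 j + 220 B$
$- X{\left(-85,N{\left(-8,-4 \right)} \right)} + D{\left(q,-105 + 5 \right)} = \left(-1\right) \left(-143\right) + \left(158 \cdot 114 + 220 \left(-105 + 5\right)\right) = 143 + \left(18012 + 220 \left(-100\right)\right) = 143 + \left(18012 - 22000\right) = 143 - 3988 = -3845$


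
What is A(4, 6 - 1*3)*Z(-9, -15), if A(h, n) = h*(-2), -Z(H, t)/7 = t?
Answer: -840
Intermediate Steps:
Z(H, t) = -7*t
A(h, n) = -2*h
A(4, 6 - 1*3)*Z(-9, -15) = (-2*4)*(-7*(-15)) = -8*105 = -840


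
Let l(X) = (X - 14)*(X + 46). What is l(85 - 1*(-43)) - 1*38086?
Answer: -18250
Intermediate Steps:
l(X) = (-14 + X)*(46 + X)
l(85 - 1*(-43)) - 1*38086 = (-644 + (85 - 1*(-43))² + 32*(85 - 1*(-43))) - 1*38086 = (-644 + (85 + 43)² + 32*(85 + 43)) - 38086 = (-644 + 128² + 32*128) - 38086 = (-644 + 16384 + 4096) - 38086 = 19836 - 38086 = -18250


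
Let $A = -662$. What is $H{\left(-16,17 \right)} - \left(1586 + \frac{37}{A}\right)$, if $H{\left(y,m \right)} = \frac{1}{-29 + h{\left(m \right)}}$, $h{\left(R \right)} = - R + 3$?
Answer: $- \frac{45146147}{28466} \approx -1586.0$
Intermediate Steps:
$h{\left(R \right)} = 3 - R$
$H{\left(y,m \right)} = \frac{1}{-26 - m}$ ($H{\left(y,m \right)} = \frac{1}{-29 - \left(-3 + m\right)} = \frac{1}{-26 - m}$)
$H{\left(-16,17 \right)} - \left(1586 + \frac{37}{A}\right) = - \frac{1}{26 + 17} - \left(1586 + \frac{37}{-662}\right) = - \frac{1}{43} - \frac{1049895}{662} = - \frac{45146147}{28466}$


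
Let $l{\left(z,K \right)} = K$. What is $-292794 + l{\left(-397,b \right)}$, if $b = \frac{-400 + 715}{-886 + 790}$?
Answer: $- \frac{9369513}{32} \approx -2.928 \cdot 10^{5}$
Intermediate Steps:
$b = - \frac{105}{32}$ ($b = \frac{315}{-96} = 315 \left(- \frac{1}{96}\right) = - \frac{105}{32} \approx -3.2813$)
$-292794 + l{\left(-397,b \right)} = -292794 - \frac{105}{32} = - \frac{9369513}{32}$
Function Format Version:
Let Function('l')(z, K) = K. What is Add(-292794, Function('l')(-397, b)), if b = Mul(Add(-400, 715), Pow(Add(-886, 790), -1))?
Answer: Rational(-9369513, 32) ≈ -2.9280e+5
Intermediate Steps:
b = Rational(-105, 32) (b = Mul(315, Pow(-96, -1)) = Mul(315, Rational(-1, 96)) = Rational(-105, 32) ≈ -3.2813)
Add(-292794, Function('l')(-397, b)) = Add(-292794, Rational(-105, 32)) = Rational(-9369513, 32)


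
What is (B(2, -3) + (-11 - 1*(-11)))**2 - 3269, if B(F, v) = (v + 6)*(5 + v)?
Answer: -3233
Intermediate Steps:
B(F, v) = (5 + v)*(6 + v) (B(F, v) = (6 + v)*(5 + v) = (5 + v)*(6 + v))
(B(2, -3) + (-11 - 1*(-11)))**2 - 3269 = ((30 + (-3)**2 + 11*(-3)) + (-11 - 1*(-11)))**2 - 3269 = ((30 + 9 - 33) + (-11 + 11))**2 - 3269 = (6 + 0)**2 - 3269 = 6**2 - 3269 = 36 - 3269 = -3233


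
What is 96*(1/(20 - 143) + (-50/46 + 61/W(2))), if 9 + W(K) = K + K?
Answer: -6017888/4715 ≈ -1276.3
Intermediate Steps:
W(K) = -9 + 2*K (W(K) = -9 + (K + K) = -9 + 2*K)
96*(1/(20 - 143) + (-50/46 + 61/W(2))) = 96*(1/(20 - 143) + (-50/46 + 61/(-9 + 2*2))) = 96*(1/(-123) + (-50*1/46 + 61/(-9 + 4))) = 96*(-1/123 + (-25/23 + 61/(-5))) = 96*(-1/123 + (-25/23 + 61*(-1/5))) = 96*(-1/123 + (-25/23 - 61/5)) = 96*(-1/123 - 1528/115) = 96*(-188059/14145) = -6017888/4715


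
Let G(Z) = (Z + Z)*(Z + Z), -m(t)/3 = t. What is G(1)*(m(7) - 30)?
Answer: -204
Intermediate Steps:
m(t) = -3*t
G(Z) = 4*Z² (G(Z) = (2*Z)*(2*Z) = 4*Z²)
G(1)*(m(7) - 30) = (4*1²)*(-3*7 - 30) = (4*1)*(-21 - 30) = 4*(-51) = -204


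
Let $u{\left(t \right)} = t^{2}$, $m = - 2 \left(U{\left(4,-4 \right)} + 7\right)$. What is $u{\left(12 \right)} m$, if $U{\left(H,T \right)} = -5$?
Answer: $-576$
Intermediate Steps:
$m = -4$ ($m = - 2 \left(-5 + 7\right) = \left(-2\right) 2 = -4$)
$u{\left(12 \right)} m = 12^{2} \left(-4\right) = 144 \left(-4\right) = -576$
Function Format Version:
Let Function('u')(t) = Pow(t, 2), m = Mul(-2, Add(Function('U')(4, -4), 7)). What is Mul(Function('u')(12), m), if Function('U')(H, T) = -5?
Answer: -576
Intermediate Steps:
m = -4 (m = Mul(-2, Add(-5, 7)) = Mul(-2, 2) = -4)
Mul(Function('u')(12), m) = Mul(Pow(12, 2), -4) = Mul(144, -4) = -576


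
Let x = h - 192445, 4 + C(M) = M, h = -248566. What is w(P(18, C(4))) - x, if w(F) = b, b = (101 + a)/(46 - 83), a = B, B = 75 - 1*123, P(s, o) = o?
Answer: 16317354/37 ≈ 4.4101e+5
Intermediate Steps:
C(M) = -4 + M
B = -48 (B = 75 - 123 = -48)
a = -48
x = -441011 (x = -248566 - 192445 = -441011)
b = -53/37 (b = (101 - 48)/(46 - 83) = 53/(-37) = 53*(-1/37) = -53/37 ≈ -1.4324)
w(F) = -53/37
w(P(18, C(4))) - x = -53/37 - 1*(-441011) = -53/37 + 441011 = 16317354/37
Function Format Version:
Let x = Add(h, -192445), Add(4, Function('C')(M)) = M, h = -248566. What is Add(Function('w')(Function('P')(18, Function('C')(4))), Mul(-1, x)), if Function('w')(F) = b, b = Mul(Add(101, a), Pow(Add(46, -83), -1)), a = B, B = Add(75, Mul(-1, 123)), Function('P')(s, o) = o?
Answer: Rational(16317354, 37) ≈ 4.4101e+5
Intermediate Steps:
Function('C')(M) = Add(-4, M)
B = -48 (B = Add(75, -123) = -48)
a = -48
x = -441011 (x = Add(-248566, -192445) = -441011)
b = Rational(-53, 37) (b = Mul(Add(101, -48), Pow(Add(46, -83), -1)) = Mul(53, Pow(-37, -1)) = Mul(53, Rational(-1, 37)) = Rational(-53, 37) ≈ -1.4324)
Function('w')(F) = Rational(-53, 37)
Add(Function('w')(Function('P')(18, Function('C')(4))), Mul(-1, x)) = Add(Rational(-53, 37), Mul(-1, -441011)) = Add(Rational(-53, 37), 441011) = Rational(16317354, 37)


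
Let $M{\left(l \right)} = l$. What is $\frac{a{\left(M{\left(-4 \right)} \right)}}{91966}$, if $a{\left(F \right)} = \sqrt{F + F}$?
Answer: $\frac{i \sqrt{2}}{45983} \approx 3.0755 \cdot 10^{-5} i$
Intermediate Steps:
$a{\left(F \right)} = \sqrt{2} \sqrt{F}$ ($a{\left(F \right)} = \sqrt{2 F} = \sqrt{2} \sqrt{F}$)
$\frac{a{\left(M{\left(-4 \right)} \right)}}{91966} = \frac{\sqrt{2} \sqrt{-4}}{91966} = \sqrt{2} \cdot 2 i \frac{1}{91966} = 2 i \sqrt{2} \cdot \frac{1}{91966} = \frac{i \sqrt{2}}{45983}$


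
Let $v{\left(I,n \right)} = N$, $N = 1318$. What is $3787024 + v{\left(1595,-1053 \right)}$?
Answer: $3788342$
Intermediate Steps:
$v{\left(I,n \right)} = 1318$
$3787024 + v{\left(1595,-1053 \right)} = 3787024 + 1318 = 3788342$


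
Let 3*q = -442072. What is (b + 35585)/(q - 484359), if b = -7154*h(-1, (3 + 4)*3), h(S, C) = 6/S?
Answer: -235527/1895149 ≈ -0.12428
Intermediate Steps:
q = -442072/3 (q = (⅓)*(-442072) = -442072/3 ≈ -1.4736e+5)
b = 42924 (b = -42924/(-1) = -42924*(-1) = -7154*(-6) = 42924)
(b + 35585)/(q - 484359) = (42924 + 35585)/(-442072/3 - 484359) = 78509/(-1895149/3) = 78509*(-3/1895149) = -235527/1895149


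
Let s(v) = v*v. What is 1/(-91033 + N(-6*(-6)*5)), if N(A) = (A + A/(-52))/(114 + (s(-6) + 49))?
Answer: -2587/235500076 ≈ -1.0985e-5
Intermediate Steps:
s(v) = v²
N(A) = 51*A/10348 (N(A) = (A + A/(-52))/(114 + ((-6)² + 49)) = (A + A*(-1/52))/(114 + (36 + 49)) = (A - A/52)/(114 + 85) = (51*A/52)/199 = (51*A/52)*(1/199) = 51*A/10348)
1/(-91033 + N(-6*(-6)*5)) = 1/(-91033 + 51*(-6*(-6)*5)/10348) = 1/(-91033 + 51*(36*5)/10348) = 1/(-91033 + (51/10348)*180) = 1/(-91033 + 2295/2587) = 1/(-235500076/2587) = -2587/235500076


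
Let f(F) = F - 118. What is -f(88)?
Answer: 30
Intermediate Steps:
f(F) = -118 + F
-f(88) = -(-118 + 88) = -1*(-30) = 30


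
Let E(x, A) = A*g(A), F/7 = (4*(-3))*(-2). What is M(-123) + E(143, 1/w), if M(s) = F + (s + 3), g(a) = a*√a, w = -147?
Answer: 48 + I*√3/453789 ≈ 48.0 + 3.8169e-6*I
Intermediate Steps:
F = 168 (F = 7*((4*(-3))*(-2)) = 7*(-12*(-2)) = 7*24 = 168)
g(a) = a^(3/2)
M(s) = 171 + s (M(s) = 168 + (s + 3) = 168 + (3 + s) = 171 + s)
E(x, A) = A^(5/2) (E(x, A) = A*A^(3/2) = A^(5/2))
M(-123) + E(143, 1/w) = (171 - 123) + (1/(-147))^(5/2) = 48 + (-1/147)^(5/2) = 48 + I*√3/453789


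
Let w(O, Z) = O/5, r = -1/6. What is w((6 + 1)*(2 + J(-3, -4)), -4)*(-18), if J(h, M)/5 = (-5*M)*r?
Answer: 1848/5 ≈ 369.60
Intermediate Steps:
r = -⅙ (r = -1*⅙ = -⅙ ≈ -0.16667)
J(h, M) = 25*M/6 (J(h, M) = 5*(-5*M*(-⅙)) = 5*(5*M/6) = 25*M/6)
w(O, Z) = O/5 (w(O, Z) = O*(⅕) = O/5)
w((6 + 1)*(2 + J(-3, -4)), -4)*(-18) = (((6 + 1)*(2 + (25/6)*(-4)))/5)*(-18) = ((7*(2 - 50/3))/5)*(-18) = ((7*(-44/3))/5)*(-18) = ((⅕)*(-308/3))*(-18) = -308/15*(-18) = 1848/5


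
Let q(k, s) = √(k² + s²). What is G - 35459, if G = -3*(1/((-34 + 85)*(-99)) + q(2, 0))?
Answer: -59687594/1683 ≈ -35465.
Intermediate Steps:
G = -10097/1683 (G = -3*(1/((-34 + 85)*(-99)) + √(2² + 0²)) = -3*(-1/99/51 + √(4 + 0)) = -3*((1/51)*(-1/99) + √4) = -3*(-1/5049 + 2) = -3*10097/5049 = -10097/1683 ≈ -5.9994)
G - 35459 = -10097/1683 - 35459 = -59687594/1683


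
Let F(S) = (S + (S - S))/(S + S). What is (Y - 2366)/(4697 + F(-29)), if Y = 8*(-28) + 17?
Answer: -5146/9395 ≈ -0.54774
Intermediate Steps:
Y = -207 (Y = -224 + 17 = -207)
F(S) = ½ (F(S) = (S + 0)/((2*S)) = S*(1/(2*S)) = ½)
(Y - 2366)/(4697 + F(-29)) = (-207 - 2366)/(4697 + ½) = -2573/9395/2 = -2573*2/9395 = -5146/9395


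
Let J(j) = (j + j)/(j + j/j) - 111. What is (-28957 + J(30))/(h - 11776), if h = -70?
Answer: 450524/183613 ≈ 2.4537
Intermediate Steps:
J(j) = -111 + 2*j/(1 + j) (J(j) = (2*j)/(j + 1) - 111 = (2*j)/(1 + j) - 111 = 2*j/(1 + j) - 111 = -111 + 2*j/(1 + j))
(-28957 + J(30))/(h - 11776) = (-28957 + (-111 - 109*30)/(1 + 30))/(-70 - 11776) = (-28957 + (-111 - 3270)/31)/(-11846) = (-28957 + (1/31)*(-3381))*(-1/11846) = (-28957 - 3381/31)*(-1/11846) = -901048/31*(-1/11846) = 450524/183613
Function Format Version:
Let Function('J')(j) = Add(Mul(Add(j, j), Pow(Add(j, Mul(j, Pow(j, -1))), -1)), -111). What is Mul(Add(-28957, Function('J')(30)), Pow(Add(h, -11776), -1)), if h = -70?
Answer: Rational(450524, 183613) ≈ 2.4537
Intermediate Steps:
Function('J')(j) = Add(-111, Mul(2, j, Pow(Add(1, j), -1))) (Function('J')(j) = Add(Mul(Mul(2, j), Pow(Add(j, 1), -1)), -111) = Add(Mul(Mul(2, j), Pow(Add(1, j), -1)), -111) = Add(Mul(2, j, Pow(Add(1, j), -1)), -111) = Add(-111, Mul(2, j, Pow(Add(1, j), -1))))
Mul(Add(-28957, Function('J')(30)), Pow(Add(h, -11776), -1)) = Mul(Add(-28957, Mul(Pow(Add(1, 30), -1), Add(-111, Mul(-109, 30)))), Pow(Add(-70, -11776), -1)) = Mul(Add(-28957, Mul(Pow(31, -1), Add(-111, -3270))), Pow(-11846, -1)) = Mul(Add(-28957, Mul(Rational(1, 31), -3381)), Rational(-1, 11846)) = Mul(Add(-28957, Rational(-3381, 31)), Rational(-1, 11846)) = Mul(Rational(-901048, 31), Rational(-1, 11846)) = Rational(450524, 183613)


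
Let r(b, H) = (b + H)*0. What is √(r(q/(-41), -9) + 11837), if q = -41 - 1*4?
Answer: √11837 ≈ 108.80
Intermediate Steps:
q = -45 (q = -41 - 4 = -45)
r(b, H) = 0 (r(b, H) = (H + b)*0 = 0)
√(r(q/(-41), -9) + 11837) = √(0 + 11837) = √11837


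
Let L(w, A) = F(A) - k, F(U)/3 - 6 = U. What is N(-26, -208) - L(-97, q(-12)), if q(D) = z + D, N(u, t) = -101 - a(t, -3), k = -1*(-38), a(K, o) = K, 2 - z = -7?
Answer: 136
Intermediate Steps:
z = 9 (z = 2 - 1*(-7) = 2 + 7 = 9)
F(U) = 18 + 3*U
k = 38
N(u, t) = -101 - t
q(D) = 9 + D
L(w, A) = -20 + 3*A (L(w, A) = (18 + 3*A) - 1*38 = (18 + 3*A) - 38 = -20 + 3*A)
N(-26, -208) - L(-97, q(-12)) = (-101 - 1*(-208)) - (-20 + 3*(9 - 12)) = (-101 + 208) - (-20 + 3*(-3)) = 107 - (-20 - 9) = 107 - 1*(-29) = 107 + 29 = 136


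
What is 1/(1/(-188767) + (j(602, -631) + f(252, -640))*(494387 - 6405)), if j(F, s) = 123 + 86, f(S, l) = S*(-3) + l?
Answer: -188767/109340384156279 ≈ -1.7264e-9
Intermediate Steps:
f(S, l) = l - 3*S (f(S, l) = -3*S + l = l - 3*S)
j(F, s) = 209
1/(1/(-188767) + (j(602, -631) + f(252, -640))*(494387 - 6405)) = 1/(1/(-188767) + (209 + (-640 - 3*252))*(494387 - 6405)) = 1/(-1/188767 + (209 + (-640 - 756))*487982) = 1/(-1/188767 + (209 - 1396)*487982) = 1/(-1/188767 - 1187*487982) = 1/(-1/188767 - 579234634) = 1/(-109340384156279/188767) = -188767/109340384156279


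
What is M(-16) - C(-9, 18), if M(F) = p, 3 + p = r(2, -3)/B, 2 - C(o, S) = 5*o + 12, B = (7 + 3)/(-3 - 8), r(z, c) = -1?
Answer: -369/10 ≈ -36.900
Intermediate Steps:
B = -10/11 (B = 10/(-11) = 10*(-1/11) = -10/11 ≈ -0.90909)
C(o, S) = -10 - 5*o (C(o, S) = 2 - (5*o + 12) = 2 - (12 + 5*o) = 2 + (-12 - 5*o) = -10 - 5*o)
p = -19/10 (p = -3 - 1/(-10/11) = -3 - 1*(-11/10) = -3 + 11/10 = -19/10 ≈ -1.9000)
M(F) = -19/10
M(-16) - C(-9, 18) = -19/10 - (-10 - 5*(-9)) = -19/10 - (-10 + 45) = -19/10 - 1*35 = -19/10 - 35 = -369/10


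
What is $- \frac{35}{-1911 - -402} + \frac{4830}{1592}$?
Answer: $\frac{3672095}{1201164} \approx 3.0571$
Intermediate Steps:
$- \frac{35}{-1911 - -402} + \frac{4830}{1592} = - \frac{35}{-1911 + 402} + 4830 \cdot \frac{1}{1592} = - \frac{35}{-1509} + \frac{2415}{796} = \left(-35\right) \left(- \frac{1}{1509}\right) + \frac{2415}{796} = \frac{35}{1509} + \frac{2415}{796} = \frac{3672095}{1201164}$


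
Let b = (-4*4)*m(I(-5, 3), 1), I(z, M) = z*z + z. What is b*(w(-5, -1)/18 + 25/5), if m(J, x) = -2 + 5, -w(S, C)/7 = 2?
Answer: -608/3 ≈ -202.67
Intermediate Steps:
w(S, C) = -14 (w(S, C) = -7*2 = -14)
I(z, M) = z + z**2 (I(z, M) = z**2 + z = z + z**2)
m(J, x) = 3
b = -48 (b = -4*4*3 = -16*3 = -48)
b*(w(-5, -1)/18 + 25/5) = -48*(-14/18 + 25/5) = -48*(-14*1/18 + 25*(1/5)) = -48*(-7/9 + 5) = -48*38/9 = -608/3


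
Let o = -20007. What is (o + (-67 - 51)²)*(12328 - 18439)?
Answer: 37173213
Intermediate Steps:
(o + (-67 - 51)²)*(12328 - 18439) = (-20007 + (-67 - 51)²)*(12328 - 18439) = (-20007 + (-118)²)*(-6111) = (-20007 + 13924)*(-6111) = -6083*(-6111) = 37173213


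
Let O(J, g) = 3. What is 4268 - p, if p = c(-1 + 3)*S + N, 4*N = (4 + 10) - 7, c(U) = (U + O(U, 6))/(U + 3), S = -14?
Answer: 17121/4 ≈ 4280.3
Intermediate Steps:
c(U) = 1 (c(U) = (U + 3)/(U + 3) = (3 + U)/(3 + U) = 1)
N = 7/4 (N = ((4 + 10) - 7)/4 = (14 - 7)/4 = (1/4)*7 = 7/4 ≈ 1.7500)
p = -49/4 (p = 1*(-14) + 7/4 = -14 + 7/4 = -49/4 ≈ -12.250)
4268 - p = 4268 - 1*(-49/4) = 4268 + 49/4 = 17121/4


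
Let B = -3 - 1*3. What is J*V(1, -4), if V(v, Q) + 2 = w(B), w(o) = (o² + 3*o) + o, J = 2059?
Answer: 20590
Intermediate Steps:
B = -6 (B = -3 - 3 = -6)
w(o) = o² + 4*o
V(v, Q) = 10 (V(v, Q) = -2 - 6*(4 - 6) = -2 - 6*(-2) = -2 + 12 = 10)
J*V(1, -4) = 2059*10 = 20590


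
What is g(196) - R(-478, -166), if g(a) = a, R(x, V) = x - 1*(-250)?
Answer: 424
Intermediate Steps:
R(x, V) = 250 + x (R(x, V) = x + 250 = 250 + x)
g(196) - R(-478, -166) = 196 - (250 - 478) = 196 - 1*(-228) = 196 + 228 = 424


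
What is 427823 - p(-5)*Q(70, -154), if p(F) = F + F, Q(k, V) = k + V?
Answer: 426983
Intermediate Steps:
Q(k, V) = V + k
p(F) = 2*F
427823 - p(-5)*Q(70, -154) = 427823 - 2*(-5)*(-154 + 70) = 427823 - (-10)*(-84) = 427823 - 1*840 = 427823 - 840 = 426983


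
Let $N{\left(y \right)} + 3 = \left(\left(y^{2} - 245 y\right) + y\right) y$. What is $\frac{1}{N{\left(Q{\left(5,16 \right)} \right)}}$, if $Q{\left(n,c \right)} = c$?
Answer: $- \frac{1}{58371} \approx -1.7132 \cdot 10^{-5}$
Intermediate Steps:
$N{\left(y \right)} = -3 + y \left(y^{2} - 244 y\right)$ ($N{\left(y \right)} = -3 + \left(\left(y^{2} - 245 y\right) + y\right) y = -3 + \left(y^{2} - 244 y\right) y = -3 + y \left(y^{2} - 244 y\right)$)
$\frac{1}{N{\left(Q{\left(5,16 \right)} \right)}} = \frac{1}{-3 + 16^{3} - 244 \cdot 16^{2}} = \frac{1}{-3 + 4096 - 62464} = \frac{1}{-58371} = - \frac{1}{58371}$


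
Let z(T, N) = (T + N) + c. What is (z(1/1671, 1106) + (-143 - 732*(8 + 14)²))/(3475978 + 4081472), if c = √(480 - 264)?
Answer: -295203037/6314249475 + √6/1259575 ≈ -0.046750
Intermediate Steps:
c = 6*√6 (c = √216 = 6*√6 ≈ 14.697)
z(T, N) = N + T + 6*√6 (z(T, N) = (T + N) + 6*√6 = (N + T) + 6*√6 = N + T + 6*√6)
(z(1/1671, 1106) + (-143 - 732*(8 + 14)²))/(3475978 + 4081472) = ((1106 + 1/1671 + 6*√6) + (-143 - 732*(8 + 14)²))/(3475978 + 4081472) = ((1106 + 1/1671 + 6*√6) + (-143 - 732*22²))/7557450 = ((1848127/1671 + 6*√6) + (-143 - 732*484))*(1/7557450) = ((1848127/1671 + 6*√6) + (-143 - 354288))*(1/7557450) = ((1848127/1671 + 6*√6) - 354431)*(1/7557450) = (-590406074/1671 + 6*√6)*(1/7557450) = -295203037/6314249475 + √6/1259575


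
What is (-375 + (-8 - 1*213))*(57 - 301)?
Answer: 145424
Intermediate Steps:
(-375 + (-8 - 1*213))*(57 - 301) = (-375 + (-8 - 213))*(-244) = (-375 - 221)*(-244) = -596*(-244) = 145424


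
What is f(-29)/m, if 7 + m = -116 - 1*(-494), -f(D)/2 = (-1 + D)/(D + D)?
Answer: -30/10759 ≈ -0.0027884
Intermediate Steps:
f(D) = -(-1 + D)/D (f(D) = -2*(-1 + D)/(D + D) = -2*(-1 + D)/(2*D) = -2*(-1 + D)*1/(2*D) = -(-1 + D)/D)
m = 371 (m = -7 + (-116 - 1*(-494)) = -7 + (-116 + 494) = -7 + 378 = 371)
f(-29)/m = ((1 - 1*(-29))/(-29))/371 = -(1 + 29)/29*(1/371) = -1/29*30*(1/371) = -30/29*1/371 = -30/10759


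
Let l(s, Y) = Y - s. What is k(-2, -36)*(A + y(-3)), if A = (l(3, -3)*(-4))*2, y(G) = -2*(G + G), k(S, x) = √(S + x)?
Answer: 60*I*√38 ≈ 369.86*I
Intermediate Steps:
y(G) = -4*G
A = 48 (A = ((-3 - 1*3)*(-4))*2 = ((-3 - 3)*(-4))*2 = -6*(-4)*2 = 24*2 = 48)
k(-2, -36)*(A + y(-3)) = √(-2 - 36)*(48 - 4*(-3)) = √(-38)*(48 + 12) = (I*√38)*60 = 60*I*√38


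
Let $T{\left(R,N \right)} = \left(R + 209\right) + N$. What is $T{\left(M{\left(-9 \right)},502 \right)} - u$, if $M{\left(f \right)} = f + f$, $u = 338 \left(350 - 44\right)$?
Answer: $-102735$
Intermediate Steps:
$u = 103428$ ($u = 338 \cdot 306 = 103428$)
$M{\left(f \right)} = 2 f$
$T{\left(R,N \right)} = 209 + N + R$ ($T{\left(R,N \right)} = \left(209 + R\right) + N = 209 + N + R$)
$T{\left(M{\left(-9 \right)},502 \right)} - u = \left(209 + 502 + 2 \left(-9\right)\right) - 103428 = \left(209 + 502 - 18\right) - 103428 = 693 - 103428 = -102735$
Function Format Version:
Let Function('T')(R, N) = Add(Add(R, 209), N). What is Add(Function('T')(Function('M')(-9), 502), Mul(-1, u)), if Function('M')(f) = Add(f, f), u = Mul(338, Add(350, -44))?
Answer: -102735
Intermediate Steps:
u = 103428 (u = Mul(338, 306) = 103428)
Function('M')(f) = Mul(2, f)
Function('T')(R, N) = Add(209, N, R) (Function('T')(R, N) = Add(Add(209, R), N) = Add(209, N, R))
Add(Function('T')(Function('M')(-9), 502), Mul(-1, u)) = Add(Add(209, 502, Mul(2, -9)), Mul(-1, 103428)) = Add(Add(209, 502, -18), -103428) = Add(693, -103428) = -102735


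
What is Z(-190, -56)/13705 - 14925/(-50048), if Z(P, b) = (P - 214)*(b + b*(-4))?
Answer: -3192310731/685907840 ≈ -4.6541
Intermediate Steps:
Z(P, b) = -3*b*(-214 + P) (Z(P, b) = (-214 + P)*(b - 4*b) = (-214 + P)*(-3*b) = -3*b*(-214 + P))
Z(-190, -56)/13705 - 14925/(-50048) = (3*(-56)*(214 - 1*(-190)))/13705 - 14925/(-50048) = (3*(-56)*(214 + 190))*(1/13705) - 14925*(-1/50048) = (3*(-56)*404)*(1/13705) + 14925/50048 = -67872*1/13705 + 14925/50048 = -67872/13705 + 14925/50048 = -3192310731/685907840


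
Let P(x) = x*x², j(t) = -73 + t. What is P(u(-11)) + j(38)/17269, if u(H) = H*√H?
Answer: -5/2467 + 14641*I*√11 ≈ -0.0020268 + 48559.0*I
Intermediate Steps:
u(H) = H^(3/2)
P(x) = x³
P(u(-11)) + j(38)/17269 = ((-11)^(3/2))³ + (-73 + 38)/17269 = (-11*I*√11)³ - 35*1/17269 = 14641*I*√11 - 5/2467 = -5/2467 + 14641*I*√11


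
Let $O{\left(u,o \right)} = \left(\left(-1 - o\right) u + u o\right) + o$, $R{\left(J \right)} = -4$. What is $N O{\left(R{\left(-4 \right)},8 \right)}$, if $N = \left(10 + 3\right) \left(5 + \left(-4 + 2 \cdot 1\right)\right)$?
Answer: $468$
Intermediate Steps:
$O{\left(u,o \right)} = o + o u + u \left(-1 - o\right)$ ($O{\left(u,o \right)} = \left(u \left(-1 - o\right) + o u\right) + o = \left(o u + u \left(-1 - o\right)\right) + o = o + o u + u \left(-1 - o\right)$)
$N = 39$ ($N = 13 \left(5 + \left(-4 + 2\right)\right) = 13 \left(5 - 2\right) = 13 \cdot 3 = 39$)
$N O{\left(R{\left(-4 \right)},8 \right)} = 39 \left(8 - -4\right) = 39 \left(8 + 4\right) = 39 \cdot 12 = 468$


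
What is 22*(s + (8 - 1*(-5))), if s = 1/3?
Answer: 880/3 ≈ 293.33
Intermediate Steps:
s = 1/3 ≈ 0.33333
22*(s + (8 - 1*(-5))) = 22*(1/3 + (8 - 1*(-5))) = 22*(1/3 + (8 + 5)) = 22*(1/3 + 13) = 22*(40/3) = 880/3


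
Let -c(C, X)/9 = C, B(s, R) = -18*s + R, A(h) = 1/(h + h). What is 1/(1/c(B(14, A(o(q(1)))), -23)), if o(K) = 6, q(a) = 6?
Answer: 9069/4 ≈ 2267.3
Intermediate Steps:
A(h) = 1/(2*h)
B(s, R) = R - 18*s
c(C, X) = -9*C
1/(1/c(B(14, A(o(q(1)))), -23)) = 1/(1/(-9*((1/2)/6 - 18*14))) = 1/(1/(-9*((1/2)*(1/6) - 252))) = 1/(1/(-9*(1/12 - 252))) = 1/(1/(-9*(-3023/12))) = 1/(1/(9069/4)) = 1/(4/9069) = 9069/4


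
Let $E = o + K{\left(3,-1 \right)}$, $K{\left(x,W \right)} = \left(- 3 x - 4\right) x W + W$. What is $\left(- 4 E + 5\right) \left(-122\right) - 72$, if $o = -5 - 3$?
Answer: $13958$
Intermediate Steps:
$K{\left(x,W \right)} = W + W x \left(-4 - 3 x\right)$ ($K{\left(x,W \right)} = \left(-4 - 3 x\right) x W + W = x \left(-4 - 3 x\right) W + W = W x \left(-4 - 3 x\right) + W = W + W x \left(-4 - 3 x\right)$)
$o = -8$ ($o = -5 - 3 = -8$)
$E = 30$ ($E = -8 - \left(1 - 12 - 3 \cdot 3^{2}\right) = -8 - \left(1 - 12 - 27\right) = -8 - -38 = -8 + 38 = 30$)
$\left(- 4 E + 5\right) \left(-122\right) - 72 = \left(\left(-4\right) 30 + 5\right) \left(-122\right) - 72 = \left(-120 + 5\right) \left(-122\right) - 72 = \left(-115\right) \left(-122\right) - 72 = 14030 - 72 = 13958$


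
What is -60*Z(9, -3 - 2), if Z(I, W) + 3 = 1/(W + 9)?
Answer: 165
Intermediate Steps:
Z(I, W) = -3 + 1/(9 + W) (Z(I, W) = -3 + 1/(W + 9) = -3 + 1/(9 + W))
-60*Z(9, -3 - 2) = -60*(-26 - 3*(-3 - 2))/(9 + (-3 - 2)) = -60*(-26 - 3*(-5))/(9 - 5) = -60*(-26 + 15)/4 = -15*(-11) = -60*(-11/4) = 165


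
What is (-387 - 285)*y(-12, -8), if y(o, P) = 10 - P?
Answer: -12096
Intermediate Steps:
(-387 - 285)*y(-12, -8) = (-387 - 285)*(10 - 1*(-8)) = -672*(10 + 8) = -672*18 = -12096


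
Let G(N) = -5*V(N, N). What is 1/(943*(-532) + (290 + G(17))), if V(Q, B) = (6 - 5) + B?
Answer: -1/501476 ≈ -1.9941e-6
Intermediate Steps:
V(Q, B) = 1 + B
G(N) = -5 - 5*N (G(N) = -5*(1 + N) = -5 - 5*N)
1/(943*(-532) + (290 + G(17))) = 1/(943*(-532) + (290 + (-5 - 5*17))) = 1/(-501676 + (290 + (-5 - 85))) = 1/(-501676 + (290 - 90)) = 1/(-501676 + 200) = 1/(-501476) = -1/501476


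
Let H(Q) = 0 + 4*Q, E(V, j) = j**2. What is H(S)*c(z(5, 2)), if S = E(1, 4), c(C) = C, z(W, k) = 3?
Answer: 192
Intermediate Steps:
S = 16 (S = 4**2 = 16)
H(Q) = 4*Q
H(S)*c(z(5, 2)) = (4*16)*3 = 64*3 = 192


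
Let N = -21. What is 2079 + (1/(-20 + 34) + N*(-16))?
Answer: 33811/14 ≈ 2415.1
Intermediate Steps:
2079 + (1/(-20 + 34) + N*(-16)) = 2079 + (1/(-20 + 34) - 21*(-16)) = 2079 + (1/14 + 336) = 2079 + 4705/14 = 33811/14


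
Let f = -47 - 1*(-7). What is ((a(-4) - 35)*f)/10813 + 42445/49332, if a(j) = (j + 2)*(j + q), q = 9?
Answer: 547755385/533426916 ≈ 1.0269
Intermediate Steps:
a(j) = (2 + j)*(9 + j) (a(j) = (j + 2)*(j + 9) = (2 + j)*(9 + j))
f = -40 (f = -47 + 7 = -40)
((a(-4) - 35)*f)/10813 + 42445/49332 = (((18 + (-4)**2 + 11*(-4)) - 35)*(-40))/10813 + 42445/49332 = (((18 + 16 - 44) - 35)*(-40))*(1/10813) + 42445*(1/49332) = ((-10 - 35)*(-40))*(1/10813) + 42445/49332 = -45*(-40)*(1/10813) + 42445/49332 = 1800*(1/10813) + 42445/49332 = 1800/10813 + 42445/49332 = 547755385/533426916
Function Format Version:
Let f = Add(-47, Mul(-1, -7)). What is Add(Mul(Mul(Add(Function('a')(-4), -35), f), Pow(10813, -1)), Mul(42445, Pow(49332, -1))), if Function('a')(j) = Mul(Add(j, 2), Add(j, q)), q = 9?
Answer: Rational(547755385, 533426916) ≈ 1.0269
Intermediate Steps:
Function('a')(j) = Mul(Add(2, j), Add(9, j)) (Function('a')(j) = Mul(Add(j, 2), Add(j, 9)) = Mul(Add(2, j), Add(9, j)))
f = -40 (f = Add(-47, 7) = -40)
Add(Mul(Mul(Add(Function('a')(-4), -35), f), Pow(10813, -1)), Mul(42445, Pow(49332, -1))) = Add(Mul(Mul(Add(Add(18, Pow(-4, 2), Mul(11, -4)), -35), -40), Pow(10813, -1)), Mul(42445, Pow(49332, -1))) = Add(Mul(Mul(Add(Add(18, 16, -44), -35), -40), Rational(1, 10813)), Mul(42445, Rational(1, 49332))) = Add(Mul(Mul(Add(-10, -35), -40), Rational(1, 10813)), Rational(42445, 49332)) = Add(Mul(Mul(-45, -40), Rational(1, 10813)), Rational(42445, 49332)) = Add(Mul(1800, Rational(1, 10813)), Rational(42445, 49332)) = Add(Rational(1800, 10813), Rational(42445, 49332)) = Rational(547755385, 533426916)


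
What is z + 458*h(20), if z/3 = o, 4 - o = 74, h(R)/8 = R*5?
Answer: 366190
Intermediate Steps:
h(R) = 40*R (h(R) = 8*(R*5) = 8*(5*R) = 40*R)
o = -70 (o = 4 - 1*74 = 4 - 74 = -70)
z = -210 (z = 3*(-70) = -210)
z + 458*h(20) = -210 + 458*(40*20) = -210 + 458*800 = -210 + 366400 = 366190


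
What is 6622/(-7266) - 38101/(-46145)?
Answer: -2052166/23949255 ≈ -0.085688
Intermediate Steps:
6622/(-7266) - 38101/(-46145) = 6622*(-1/7266) - 38101*(-1/46145) = -473/519 + 38101/46145 = -2052166/23949255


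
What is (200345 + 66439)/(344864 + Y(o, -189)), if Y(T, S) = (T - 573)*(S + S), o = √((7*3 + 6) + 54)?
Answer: 33348/69757 ≈ 0.47806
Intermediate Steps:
o = 9 (o = √((21 + 6) + 54) = √(27 + 54) = √81 = 9)
Y(T, S) = 2*S*(-573 + T) (Y(T, S) = (-573 + T)*(2*S) = 2*S*(-573 + T))
(200345 + 66439)/(344864 + Y(o, -189)) = (200345 + 66439)/(344864 + 2*(-189)*(-573 + 9)) = 266784/(344864 + 2*(-189)*(-564)) = 266784/(344864 + 213192) = 266784/558056 = 266784*(1/558056) = 33348/69757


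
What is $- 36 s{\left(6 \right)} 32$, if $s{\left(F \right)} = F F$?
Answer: $-41472$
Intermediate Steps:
$s{\left(F \right)} = F^{2}$
$- 36 s{\left(6 \right)} 32 = - 36 \cdot 6^{2} \cdot 32 = \left(-36\right) 36 \cdot 32 = \left(-1296\right) 32 = -41472$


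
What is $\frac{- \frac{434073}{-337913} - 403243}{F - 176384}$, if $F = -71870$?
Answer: $\frac{68130308893}{41944126951} \approx 1.6243$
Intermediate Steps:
$\frac{- \frac{434073}{-337913} - 403243}{F - 176384} = \frac{- \frac{434073}{-337913} - 403243}{-71870 - 176384} = \frac{\left(-434073\right) \left(- \frac{1}{337913}\right) - 403243}{-248254} = \left(\frac{434073}{337913} - 403243\right) \left(- \frac{1}{248254}\right) = \left(- \frac{136260617786}{337913}\right) \left(- \frac{1}{248254}\right) = \frac{68130308893}{41944126951}$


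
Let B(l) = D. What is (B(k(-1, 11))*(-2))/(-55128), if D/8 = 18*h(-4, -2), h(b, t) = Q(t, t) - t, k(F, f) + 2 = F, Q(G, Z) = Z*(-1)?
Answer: 48/2297 ≈ 0.020897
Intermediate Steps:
Q(G, Z) = -Z
k(F, f) = -2 + F
h(b, t) = -2*t (h(b, t) = -t - t = -2*t)
D = 576 (D = 8*(18*(-2*(-2))) = 8*(18*4) = 8*72 = 576)
B(l) = 576
(B(k(-1, 11))*(-2))/(-55128) = (576*(-2))/(-55128) = -1152*(-1/55128) = 48/2297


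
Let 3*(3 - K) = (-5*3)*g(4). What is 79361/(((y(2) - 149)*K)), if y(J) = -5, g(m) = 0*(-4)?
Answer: -79361/462 ≈ -171.78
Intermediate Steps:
g(m) = 0
K = 3 (K = 3 - (-5*3)*0/3 = 3 - (-5)*0 = 3 - 1/3*0 = 3 + 0 = 3)
79361/(((y(2) - 149)*K)) = 79361/(((-5 - 149)*3)) = 79361/((-154*3)) = 79361/(-462) = 79361*(-1/462) = -79361/462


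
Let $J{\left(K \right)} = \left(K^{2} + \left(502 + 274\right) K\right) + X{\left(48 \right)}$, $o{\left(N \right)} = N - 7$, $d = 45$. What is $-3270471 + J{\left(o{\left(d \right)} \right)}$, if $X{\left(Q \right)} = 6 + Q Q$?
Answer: $-3237229$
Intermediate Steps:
$X{\left(Q \right)} = 6 + Q^{2}$
$o{\left(N \right)} = -7 + N$ ($o{\left(N \right)} = N - 7 = -7 + N$)
$J{\left(K \right)} = 2310 + K^{2} + 776 K$ ($J{\left(K \right)} = \left(K^{2} + \left(502 + 274\right) K\right) + \left(6 + 48^{2}\right) = \left(K^{2} + 776 K\right) + \left(6 + 2304\right) = \left(K^{2} + 776 K\right) + 2310 = 2310 + K^{2} + 776 K$)
$-3270471 + J{\left(o{\left(d \right)} \right)} = -3270471 + \left(2310 + \left(-7 + 45\right)^{2} + 776 \left(-7 + 45\right)\right) = -3270471 + \left(2310 + 38^{2} + 776 \cdot 38\right) = -3270471 + \left(2310 + 1444 + 29488\right) = -3270471 + 33242 = -3237229$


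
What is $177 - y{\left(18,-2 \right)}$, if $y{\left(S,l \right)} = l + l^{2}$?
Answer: $175$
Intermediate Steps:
$177 - y{\left(18,-2 \right)} = 177 - - 2 \left(1 - 2\right) = 177 - \left(-2\right) \left(-1\right) = 177 - 2 = 175$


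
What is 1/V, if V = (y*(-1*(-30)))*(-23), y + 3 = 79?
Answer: -1/52440 ≈ -1.9069e-5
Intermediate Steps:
y = 76 (y = -3 + 79 = 76)
V = -52440 (V = (76*(-1*(-30)))*(-23) = (76*30)*(-23) = 2280*(-23) = -52440)
1/V = 1/(-52440) = -1/52440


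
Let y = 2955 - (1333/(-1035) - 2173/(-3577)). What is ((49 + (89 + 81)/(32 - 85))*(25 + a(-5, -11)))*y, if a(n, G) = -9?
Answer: 141639788745584/65405445 ≈ 2.1656e+6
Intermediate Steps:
y = 10942505311/3702195 (y = 2955 - (1333*(-1/1035) - 2173*(-1/3577)) = 2955 - (-1333/1035 + 2173/3577) = 2955 - 1*(-2519086/3702195) = 2955 + 2519086/3702195 = 10942505311/3702195 ≈ 2955.7)
((49 + (89 + 81)/(32 - 85))*(25 + a(-5, -11)))*y = ((49 + (89 + 81)/(32 - 85))*(25 - 9))*(10942505311/3702195) = ((49 + 170/(-53))*16)*(10942505311/3702195) = ((49 + 170*(-1/53))*16)*(10942505311/3702195) = ((49 - 170/53)*16)*(10942505311/3702195) = ((2427/53)*16)*(10942505311/3702195) = (38832/53)*(10942505311/3702195) = 141639788745584/65405445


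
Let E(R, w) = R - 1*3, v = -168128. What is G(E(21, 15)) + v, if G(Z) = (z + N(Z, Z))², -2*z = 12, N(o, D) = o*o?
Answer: -67004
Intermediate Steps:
E(R, w) = -3 + R (E(R, w) = R - 3 = -3 + R)
N(o, D) = o²
z = -6 (z = -½*12 = -6)
G(Z) = (-6 + Z²)²
G(E(21, 15)) + v = (-6 + (-3 + 21)²)² - 168128 = (-6 + 18²)² - 168128 = (-6 + 324)² - 168128 = 318² - 168128 = 101124 - 168128 = -67004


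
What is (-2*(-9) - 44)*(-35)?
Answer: 910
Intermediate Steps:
(-2*(-9) - 44)*(-35) = (18 - 44)*(-35) = -26*(-35) = 910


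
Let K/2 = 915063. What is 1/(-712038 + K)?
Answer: 1/1118088 ≈ 8.9438e-7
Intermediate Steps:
K = 1830126 (K = 2*915063 = 1830126)
1/(-712038 + K) = 1/(-712038 + 1830126) = 1/1118088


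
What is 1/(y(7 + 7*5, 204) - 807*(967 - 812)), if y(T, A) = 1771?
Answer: -1/123314 ≈ -8.1094e-6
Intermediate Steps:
1/(y(7 + 7*5, 204) - 807*(967 - 812)) = 1/(1771 - 807*(967 - 812)) = 1/(1771 - 807*155) = 1/(1771 - 125085) = 1/(-123314) = -1/123314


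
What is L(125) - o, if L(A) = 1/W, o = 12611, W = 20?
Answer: -252219/20 ≈ -12611.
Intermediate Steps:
L(A) = 1/20
L(125) - o = 1/20 - 1*12611 = 1/20 - 12611 = -252219/20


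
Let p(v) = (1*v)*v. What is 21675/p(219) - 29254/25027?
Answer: -286863623/400106649 ≈ -0.71697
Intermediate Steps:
p(v) = v² (p(v) = v*v = v²)
21675/p(219) - 29254/25027 = 21675/(219²) - 29254/25027 = 21675/47961 - 29254*1/25027 = 21675*(1/47961) - 29254/25027 = 7225/15987 - 29254/25027 = -286863623/400106649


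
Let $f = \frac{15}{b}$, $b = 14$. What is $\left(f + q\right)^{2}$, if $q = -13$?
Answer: $\frac{27889}{196} \approx 142.29$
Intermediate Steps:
$f = \frac{15}{14} \approx 1.0714$
$\left(f + q\right)^{2} = \left(\frac{15}{14} - 13\right)^{2} = \left(- \frac{167}{14}\right)^{2} = \frac{27889}{196}$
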